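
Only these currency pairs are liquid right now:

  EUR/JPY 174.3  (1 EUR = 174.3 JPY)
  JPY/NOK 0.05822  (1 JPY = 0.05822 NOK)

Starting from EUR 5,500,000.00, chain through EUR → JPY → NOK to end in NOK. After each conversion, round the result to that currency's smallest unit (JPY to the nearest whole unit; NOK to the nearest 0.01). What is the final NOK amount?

EUR 5,500,000.00 × 174.3 = JPY 958,650,000
JPY 958,650,000 × 0.05822 = NOK 55,812,603.00

NOK 55,812,603.00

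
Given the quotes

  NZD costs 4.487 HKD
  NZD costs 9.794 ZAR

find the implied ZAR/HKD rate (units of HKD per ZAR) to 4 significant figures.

1 ZAR ÷ 9.794 = 0.102103 NZD
0.102103 NZD × 4.487 = 0.458138 HKD

ZAR/HKD = 0.4581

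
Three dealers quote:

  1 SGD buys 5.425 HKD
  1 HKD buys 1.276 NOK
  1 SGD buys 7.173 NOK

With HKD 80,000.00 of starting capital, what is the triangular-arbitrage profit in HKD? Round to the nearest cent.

Profit: HKD 2,897.30

Profitable loop is HKD → SGD → NOK → HKD:
HKD 80,000.00 ÷ 5.425 = SGD 14,746.54
SGD 14,746.54 × 7.173 = NOK 105,776.96
NOK 105,776.96 ÷ 1.276 = HKD 82,897.30
Profit = HKD 82,897.30 − HKD 80,000.00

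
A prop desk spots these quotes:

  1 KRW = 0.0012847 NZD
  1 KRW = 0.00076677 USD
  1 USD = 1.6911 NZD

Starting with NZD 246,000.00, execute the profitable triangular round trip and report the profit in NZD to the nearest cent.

Profit: NZD 2,294.89

Profitable loop is NZD → KRW → USD → NZD:
NZD 246,000.00 ÷ 0.0012847 = KRW 191,484,393
KRW 191,484,393 × 0.00076677 = USD 146,824.49
USD 146,824.49 × 1.6911 = NZD 248,294.89
Profit = NZD 248,294.89 − NZD 246,000.00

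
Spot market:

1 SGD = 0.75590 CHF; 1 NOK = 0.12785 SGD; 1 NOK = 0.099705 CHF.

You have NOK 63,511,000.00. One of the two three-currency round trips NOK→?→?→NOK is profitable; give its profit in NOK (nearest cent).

Profitable loop is NOK → CHF → SGD → NOK:
NOK 63,511,000.00 × 0.099705 = CHF 6,332,364.25
CHF 6,332,364.25 ÷ 0.75590 = SGD 8,377,251.30
SGD 8,377,251.30 ÷ 0.12785 = NOK 65,524,061.76
Profit = NOK 65,524,061.76 − NOK 63,511,000.00

Profit: NOK 2,013,061.76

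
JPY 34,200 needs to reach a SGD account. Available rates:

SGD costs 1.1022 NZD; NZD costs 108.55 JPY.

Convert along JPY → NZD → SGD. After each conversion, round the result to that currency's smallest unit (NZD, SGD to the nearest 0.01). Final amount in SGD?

JPY 34,200 ÷ 108.55 = NZD 315.06
NZD 315.06 ÷ 1.1022 = SGD 285.85

SGD 285.85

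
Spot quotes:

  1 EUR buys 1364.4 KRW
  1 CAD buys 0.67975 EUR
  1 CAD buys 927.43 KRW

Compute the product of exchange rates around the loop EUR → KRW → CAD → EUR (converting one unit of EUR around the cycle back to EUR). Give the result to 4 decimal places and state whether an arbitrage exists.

1.0000 (no arbitrage)

Around EUR → KRW → CAD → EUR: 1 × 1364.4 ÷ 927.43 × 0.67975 = 1.000023
Product ≈ 1 (deviation 0.002%, within rounding noise).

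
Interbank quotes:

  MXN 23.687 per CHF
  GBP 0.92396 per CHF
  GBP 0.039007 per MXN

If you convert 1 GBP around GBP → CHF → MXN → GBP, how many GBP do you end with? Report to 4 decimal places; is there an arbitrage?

Around GBP → CHF → MXN → GBP: 1 ÷ 0.92396 × 23.687 × 0.039007 = 0.999999
Product ≈ 1 (deviation 0.000%, within rounding noise).

1.0000 (no arbitrage)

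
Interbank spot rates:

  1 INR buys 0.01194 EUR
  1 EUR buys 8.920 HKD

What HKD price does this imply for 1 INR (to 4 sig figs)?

INR/HKD = 0.1065

1 INR × 0.01194 = 0.01194 EUR
0.01194 EUR × 8.920 = 0.106505 HKD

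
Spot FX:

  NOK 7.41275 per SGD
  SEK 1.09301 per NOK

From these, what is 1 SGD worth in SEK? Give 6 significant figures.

1 SGD × 7.41275 = 7.41275 NOK
7.41275 NOK × 1.09301 = 8.10221 SEK

SGD/SEK = 8.10221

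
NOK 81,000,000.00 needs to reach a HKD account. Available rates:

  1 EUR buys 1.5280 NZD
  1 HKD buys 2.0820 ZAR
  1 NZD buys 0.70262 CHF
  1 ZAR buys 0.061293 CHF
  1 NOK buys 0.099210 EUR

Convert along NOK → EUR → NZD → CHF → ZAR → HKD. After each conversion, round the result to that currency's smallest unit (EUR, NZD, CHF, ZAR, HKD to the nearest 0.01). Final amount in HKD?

NOK 81,000,000.00 × 0.099210 = EUR 8,036,010.00
EUR 8,036,010.00 × 1.5280 = NZD 12,279,023.28
NZD 12,279,023.28 × 0.70262 = CHF 8,627,487.34
CHF 8,627,487.34 ÷ 0.061293 = ZAR 140,758,118.22
ZAR 140,758,118.22 ÷ 2.0820 = HKD 67,607,165.33

HKD 67,607,165.33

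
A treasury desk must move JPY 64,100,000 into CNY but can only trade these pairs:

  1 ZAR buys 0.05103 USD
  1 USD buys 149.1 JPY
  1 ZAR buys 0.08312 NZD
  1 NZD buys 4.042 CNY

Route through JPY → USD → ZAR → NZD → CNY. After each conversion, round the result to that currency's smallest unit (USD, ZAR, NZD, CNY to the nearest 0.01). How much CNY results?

CNY 2,830,457.63

JPY 64,100,000 ÷ 149.1 = USD 429,912.81
USD 429,912.81 ÷ 0.05103 = ZAR 8,424,707.23
ZAR 8,424,707.23 × 0.08312 = NZD 700,261.66
NZD 700,261.66 × 4.042 = CNY 2,830,457.63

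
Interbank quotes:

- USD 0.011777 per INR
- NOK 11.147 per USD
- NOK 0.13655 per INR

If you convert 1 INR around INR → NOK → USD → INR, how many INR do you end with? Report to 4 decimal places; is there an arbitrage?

1.0402 (arbitrage exists)

Around INR → NOK → USD → INR: 1 × 0.13655 ÷ 11.147 ÷ 0.011777 = 1.040157
Product > 1; profitable direction is INR → NOK → USD → INR.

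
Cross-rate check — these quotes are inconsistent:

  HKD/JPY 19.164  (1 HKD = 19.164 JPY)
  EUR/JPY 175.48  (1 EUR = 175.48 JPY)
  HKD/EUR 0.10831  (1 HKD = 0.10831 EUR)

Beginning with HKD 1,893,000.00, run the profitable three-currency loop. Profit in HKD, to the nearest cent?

Profitable loop is HKD → JPY → EUR → HKD:
HKD 1,893,000.00 × 19.164 = JPY 36,277,452
JPY 36,277,452 ÷ 175.48 = EUR 206,732.69
EUR 206,732.69 ÷ 0.10831 = HKD 1,908,712.84
Profit = HKD 1,908,712.84 − HKD 1,893,000.00

Profit: HKD 15,712.84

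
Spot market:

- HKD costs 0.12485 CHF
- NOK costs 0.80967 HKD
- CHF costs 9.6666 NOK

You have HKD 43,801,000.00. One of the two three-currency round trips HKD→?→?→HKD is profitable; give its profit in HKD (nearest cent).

Profit: HKD 1,023,317.23

Profitable loop is HKD → NOK → CHF → HKD:
HKD 43,801,000.00 ÷ 0.80967 = NOK 54,097,348.30
NOK 54,097,348.30 ÷ 9.6666 = CHF 5,596,316.01
CHF 5,596,316.01 ÷ 0.12485 = HKD 44,824,317.23
Profit = HKD 44,824,317.23 − HKD 43,801,000.00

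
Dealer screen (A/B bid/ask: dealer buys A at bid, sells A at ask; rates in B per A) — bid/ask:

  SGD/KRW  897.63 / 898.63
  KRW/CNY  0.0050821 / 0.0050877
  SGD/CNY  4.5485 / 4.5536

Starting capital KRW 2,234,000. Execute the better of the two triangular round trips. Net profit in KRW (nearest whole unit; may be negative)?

Net profit: KRW 4,045

Best loop KRW → CNY → SGD → KRW:
KRW 2,234,000 × 0.0050821 (sell KRW at bid) = CNY 11,353.41
CNY 11,353.41 ÷ 4.5536 (buy SGD at ask) = SGD 2,493.28
SGD 2,493.28 × 897.63 (sell SGD at bid) = KRW 2,238,045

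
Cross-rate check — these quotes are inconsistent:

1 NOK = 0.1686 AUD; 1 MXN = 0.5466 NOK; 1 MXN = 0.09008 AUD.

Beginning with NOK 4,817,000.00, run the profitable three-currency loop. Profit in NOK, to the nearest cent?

Profitable loop is NOK → AUD → MXN → NOK:
NOK 4,817,000.00 × 0.1686 = AUD 812,146.20
AUD 812,146.20 ÷ 0.09008 = MXN 9,015,832.59
MXN 9,015,832.59 × 0.5466 = NOK 4,928,054.10
Profit = NOK 4,928,054.10 − NOK 4,817,000.00

Profit: NOK 111,054.10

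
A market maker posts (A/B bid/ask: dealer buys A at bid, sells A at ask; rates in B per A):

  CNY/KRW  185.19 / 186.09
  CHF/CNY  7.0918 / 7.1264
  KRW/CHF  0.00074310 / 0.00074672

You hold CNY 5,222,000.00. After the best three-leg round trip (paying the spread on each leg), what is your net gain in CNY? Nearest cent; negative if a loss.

Best loop CNY → CHF → KRW → CNY:
CNY 5,222,000.00 ÷ 7.1264 (buy CHF at ask) = CHF 732,768.30
CHF 732,768.30 ÷ 0.00074672 (buy KRW at ask) = KRW 981,316,020
KRW 981,316,020 ÷ 186.09 (buy CNY at ask) = CNY 5,273,340.96

Net profit: CNY 51,340.96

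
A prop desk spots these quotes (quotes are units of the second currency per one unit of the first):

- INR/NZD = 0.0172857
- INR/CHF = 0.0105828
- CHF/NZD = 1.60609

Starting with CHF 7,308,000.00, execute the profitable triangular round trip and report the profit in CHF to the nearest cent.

Profitable loop is CHF → INR → NZD → CHF:
CHF 7,308,000.00 ÷ 0.0105828 = INR 690,554,484.64
INR 690,554,484.64 × 0.0172857 = NZD 11,936,717.66
NZD 11,936,717.66 ÷ 1.60609 = CHF 7,432,159.88
Profit = CHF 7,432,159.88 − CHF 7,308,000.00

Profit: CHF 124,159.88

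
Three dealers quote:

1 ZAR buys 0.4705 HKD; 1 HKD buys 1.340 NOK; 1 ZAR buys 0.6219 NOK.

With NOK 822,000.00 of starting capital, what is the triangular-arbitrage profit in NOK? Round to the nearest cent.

Profit: NOK 11,327.45

Profitable loop is NOK → ZAR → HKD → NOK:
NOK 822,000.00 ÷ 0.6219 = ZAR 1,321,755.91
ZAR 1,321,755.91 × 0.4705 = HKD 621,886.16
HKD 621,886.16 × 1.340 = NOK 833,327.45
Profit = NOK 833,327.45 − NOK 822,000.00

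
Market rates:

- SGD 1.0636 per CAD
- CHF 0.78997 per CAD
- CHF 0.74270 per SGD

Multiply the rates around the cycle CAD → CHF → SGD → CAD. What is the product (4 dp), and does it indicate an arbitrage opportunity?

1.0000 (no arbitrage)

Around CAD → CHF → SGD → CAD: 1 × 0.78997 ÷ 0.74270 ÷ 1.0636 = 1.000043
Product ≈ 1 (deviation 0.004%, within rounding noise).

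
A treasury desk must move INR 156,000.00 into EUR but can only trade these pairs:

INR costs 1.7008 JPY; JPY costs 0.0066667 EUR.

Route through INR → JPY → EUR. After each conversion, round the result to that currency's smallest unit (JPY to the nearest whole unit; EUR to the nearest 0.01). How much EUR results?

EUR 1,768.84

INR 156,000.00 × 1.7008 = JPY 265,325
JPY 265,325 × 0.0066667 = EUR 1,768.84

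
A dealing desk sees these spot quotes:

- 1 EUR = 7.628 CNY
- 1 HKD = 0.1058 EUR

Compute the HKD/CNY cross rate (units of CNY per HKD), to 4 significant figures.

1 HKD × 0.1058 = 0.1058 EUR
0.1058 EUR × 7.628 = 0.807042 CNY

HKD/CNY = 0.8070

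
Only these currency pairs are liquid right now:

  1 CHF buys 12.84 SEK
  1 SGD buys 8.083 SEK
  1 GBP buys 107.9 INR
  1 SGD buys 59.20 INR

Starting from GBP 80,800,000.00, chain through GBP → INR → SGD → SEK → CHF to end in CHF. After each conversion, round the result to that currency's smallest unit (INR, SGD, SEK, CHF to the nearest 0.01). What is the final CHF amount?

CHF 92,708,307.76

GBP 80,800,000.00 × 107.9 = INR 8,718,320,000.00
INR 8,718,320,000.00 ÷ 59.20 = SGD 147,268,918.92
SGD 147,268,918.92 × 8.083 = SEK 1,190,374,671.63
SEK 1,190,374,671.63 ÷ 12.84 = CHF 92,708,307.76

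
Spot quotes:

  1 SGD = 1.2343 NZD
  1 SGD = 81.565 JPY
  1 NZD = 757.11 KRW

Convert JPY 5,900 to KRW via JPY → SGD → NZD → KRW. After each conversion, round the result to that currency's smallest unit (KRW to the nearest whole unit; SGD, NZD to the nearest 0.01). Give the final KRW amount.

JPY 5,900 ÷ 81.565 = SGD 72.33
SGD 72.33 × 1.2343 = NZD 89.28
NZD 89.28 × 757.11 = KRW 67,595

KRW 67,595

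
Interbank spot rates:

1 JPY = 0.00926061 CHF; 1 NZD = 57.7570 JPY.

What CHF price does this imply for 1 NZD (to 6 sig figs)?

1 NZD × 57.7570 = 57.757 JPY
57.757 JPY × 0.00926061 = 0.534865 CHF

NZD/CHF = 0.534865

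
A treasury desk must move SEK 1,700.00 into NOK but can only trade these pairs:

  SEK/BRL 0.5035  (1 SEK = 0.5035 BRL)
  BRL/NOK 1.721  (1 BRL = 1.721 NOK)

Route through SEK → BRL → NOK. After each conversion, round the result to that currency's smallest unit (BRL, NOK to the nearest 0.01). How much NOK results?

SEK 1,700.00 × 0.5035 = BRL 855.95
BRL 855.95 × 1.721 = NOK 1,473.09

NOK 1,473.09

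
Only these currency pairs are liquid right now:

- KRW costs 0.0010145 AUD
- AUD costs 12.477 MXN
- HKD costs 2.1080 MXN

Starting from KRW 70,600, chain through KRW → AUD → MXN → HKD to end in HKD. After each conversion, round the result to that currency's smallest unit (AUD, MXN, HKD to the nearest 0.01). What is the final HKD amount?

KRW 70,600 × 0.0010145 = AUD 71.62
AUD 71.62 × 12.477 = MXN 893.60
MXN 893.60 ÷ 2.1080 = HKD 423.91

HKD 423.91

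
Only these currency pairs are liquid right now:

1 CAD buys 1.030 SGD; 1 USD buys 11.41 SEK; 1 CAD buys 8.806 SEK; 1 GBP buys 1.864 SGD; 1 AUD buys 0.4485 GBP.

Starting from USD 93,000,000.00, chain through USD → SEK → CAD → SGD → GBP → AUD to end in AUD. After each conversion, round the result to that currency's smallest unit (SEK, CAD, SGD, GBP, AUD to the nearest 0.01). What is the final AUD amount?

USD 93,000,000.00 × 11.41 = SEK 1,061,130,000.00
SEK 1,061,130,000.00 ÷ 8.806 = CAD 120,500,794.91
CAD 120,500,794.91 × 1.030 = SGD 124,115,818.76
SGD 124,115,818.76 ÷ 1.864 = GBP 66,585,739.68
GBP 66,585,739.68 ÷ 0.4485 = AUD 148,463,187.69

AUD 148,463,187.69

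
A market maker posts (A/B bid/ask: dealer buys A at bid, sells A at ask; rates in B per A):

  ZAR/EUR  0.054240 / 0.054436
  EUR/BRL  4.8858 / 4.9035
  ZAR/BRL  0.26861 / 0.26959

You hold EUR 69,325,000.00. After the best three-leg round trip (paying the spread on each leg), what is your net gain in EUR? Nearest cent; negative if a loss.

Net profit: EUR 437,120.03

Best loop EUR → ZAR → BRL → EUR:
EUR 69,325,000.00 ÷ 0.054436 (buy ZAR at ask) = ZAR 1,273,513,851.13
ZAR 1,273,513,851.13 × 0.26861 (sell ZAR at bid) = BRL 342,078,555.55
BRL 342,078,555.55 ÷ 4.9035 (buy EUR at ask) = EUR 69,762,120.03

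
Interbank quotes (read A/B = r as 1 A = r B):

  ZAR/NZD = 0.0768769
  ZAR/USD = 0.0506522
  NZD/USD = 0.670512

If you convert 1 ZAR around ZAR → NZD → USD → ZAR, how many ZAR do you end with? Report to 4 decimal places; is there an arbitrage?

1.0177 (arbitrage exists)

Around ZAR → NZD → USD → ZAR: 1 × 0.0768769 × 0.670512 ÷ 0.0506522 = 1.017663
Product > 1; profitable direction is ZAR → NZD → USD → ZAR.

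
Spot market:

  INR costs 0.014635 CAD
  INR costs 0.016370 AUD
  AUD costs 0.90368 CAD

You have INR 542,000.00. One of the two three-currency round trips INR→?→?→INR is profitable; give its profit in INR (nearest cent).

Profit: INR 5,860.40

Profitable loop is INR → AUD → CAD → INR:
INR 542,000.00 × 0.016370 = AUD 8,872.54
AUD 8,872.54 × 0.90368 = CAD 8,017.94
CAD 8,017.94 ÷ 0.014635 = INR 547,860.40
Profit = INR 547,860.40 − INR 542,000.00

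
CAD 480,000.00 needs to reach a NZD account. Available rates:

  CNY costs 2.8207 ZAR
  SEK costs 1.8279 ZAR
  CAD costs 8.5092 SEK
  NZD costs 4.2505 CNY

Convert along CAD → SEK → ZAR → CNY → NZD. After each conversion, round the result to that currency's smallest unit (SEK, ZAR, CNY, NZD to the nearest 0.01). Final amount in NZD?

NZD 622,709.49

CAD 480,000.00 × 8.5092 = SEK 4,084,416.00
SEK 4,084,416.00 × 1.8279 = ZAR 7,465,904.01
ZAR 7,465,904.01 ÷ 2.8207 = CNY 2,646,826.68
CNY 2,646,826.68 ÷ 4.2505 = NZD 622,709.49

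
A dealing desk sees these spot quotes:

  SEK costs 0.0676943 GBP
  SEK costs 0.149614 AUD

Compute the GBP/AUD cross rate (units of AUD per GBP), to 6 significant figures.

1 GBP ÷ 0.0676943 = 14.7723 SEK
14.7723 SEK × 0.149614 = 2.21014 AUD

GBP/AUD = 2.21014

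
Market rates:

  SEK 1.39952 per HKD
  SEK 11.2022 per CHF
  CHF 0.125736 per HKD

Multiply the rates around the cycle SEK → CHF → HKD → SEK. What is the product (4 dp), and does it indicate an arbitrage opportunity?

0.9936 (arbitrage exists)

Around SEK → CHF → HKD → SEK: 1 ÷ 11.2022 ÷ 0.125736 × 1.39952 = 0.993610
Product < 1; profitable direction is SEK → HKD → CHF → SEK.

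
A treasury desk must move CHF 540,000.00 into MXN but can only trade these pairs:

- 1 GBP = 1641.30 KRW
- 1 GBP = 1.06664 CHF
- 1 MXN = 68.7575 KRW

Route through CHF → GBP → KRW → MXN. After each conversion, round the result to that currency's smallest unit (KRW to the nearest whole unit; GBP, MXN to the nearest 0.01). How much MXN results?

MXN 12,084,920.25

CHF 540,000.00 ÷ 1.06664 = GBP 506,262.66
GBP 506,262.66 × 1641.30 = KRW 830,928,904
KRW 830,928,904 ÷ 68.7575 = MXN 12,084,920.25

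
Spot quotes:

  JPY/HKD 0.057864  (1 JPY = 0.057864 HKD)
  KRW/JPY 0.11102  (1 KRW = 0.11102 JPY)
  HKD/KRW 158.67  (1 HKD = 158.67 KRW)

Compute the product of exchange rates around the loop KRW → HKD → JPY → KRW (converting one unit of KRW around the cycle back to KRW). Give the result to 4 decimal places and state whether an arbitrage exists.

Around KRW → HKD → JPY → KRW: 1 ÷ 158.67 ÷ 0.057864 ÷ 0.11102 = 0.981060
Product < 1; profitable direction is KRW → JPY → HKD → KRW.

0.9811 (arbitrage exists)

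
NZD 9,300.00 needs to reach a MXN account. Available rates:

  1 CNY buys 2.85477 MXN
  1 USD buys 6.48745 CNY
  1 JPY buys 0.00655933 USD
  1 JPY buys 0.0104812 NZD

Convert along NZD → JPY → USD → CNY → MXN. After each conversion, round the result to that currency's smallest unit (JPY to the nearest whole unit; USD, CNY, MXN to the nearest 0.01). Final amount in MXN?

NZD 9,300.00 ÷ 0.0104812 = JPY 887,303
JPY 887,303 × 0.00655933 = USD 5,820.11
USD 5,820.11 × 6.48745 = CNY 37,757.67
CNY 37,757.67 × 2.85477 = MXN 107,789.46

MXN 107,789.46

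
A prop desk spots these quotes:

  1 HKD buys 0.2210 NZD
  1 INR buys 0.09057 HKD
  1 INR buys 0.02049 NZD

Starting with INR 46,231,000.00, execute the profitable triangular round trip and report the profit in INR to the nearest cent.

Profitable loop is INR → NZD → HKD → INR:
INR 46,231,000.00 × 0.02049 = NZD 947,273.19
NZD 947,273.19 ÷ 0.2210 = HKD 4,286,304.03
HKD 4,286,304.03 ÷ 0.09057 = INR 47,325,869.79
Profit = INR 47,325,869.79 − INR 46,231,000.00

Profit: INR 1,094,869.79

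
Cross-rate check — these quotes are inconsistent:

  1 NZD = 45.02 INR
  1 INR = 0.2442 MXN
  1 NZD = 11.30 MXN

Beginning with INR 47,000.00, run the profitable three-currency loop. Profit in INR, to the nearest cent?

Profit: INR 1,308.68

Profitable loop is INR → NZD → MXN → INR:
INR 47,000.00 ÷ 45.02 = NZD 1,043.98
NZD 1,043.98 × 11.30 = MXN 11,796.98
MXN 11,796.98 ÷ 0.2442 = INR 48,308.68
Profit = INR 48,308.68 − INR 47,000.00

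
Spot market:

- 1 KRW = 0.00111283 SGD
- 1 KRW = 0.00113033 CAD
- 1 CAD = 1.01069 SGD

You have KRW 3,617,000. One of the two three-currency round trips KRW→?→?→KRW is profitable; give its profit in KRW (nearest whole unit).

Profit: KRW 96,154

Profitable loop is KRW → CAD → SGD → KRW:
KRW 3,617,000 × 0.00113033 = CAD 4,088.40
CAD 4,088.40 × 1.01069 = SGD 4,132.11
SGD 4,132.11 ÷ 0.00111283 = KRW 3,713,154
Profit = KRW 3,713,154 − KRW 3,617,000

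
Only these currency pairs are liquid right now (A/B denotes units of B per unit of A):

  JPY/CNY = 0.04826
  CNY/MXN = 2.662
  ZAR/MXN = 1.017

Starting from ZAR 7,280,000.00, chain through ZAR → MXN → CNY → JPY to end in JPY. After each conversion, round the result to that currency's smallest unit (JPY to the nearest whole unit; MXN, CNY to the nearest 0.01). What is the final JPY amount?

ZAR 7,280,000.00 × 1.017 = MXN 7,403,760.00
MXN 7,403,760.00 ÷ 2.662 = CNY 2,781,277.24
CNY 2,781,277.24 ÷ 0.04826 = JPY 57,631,107

JPY 57,631,107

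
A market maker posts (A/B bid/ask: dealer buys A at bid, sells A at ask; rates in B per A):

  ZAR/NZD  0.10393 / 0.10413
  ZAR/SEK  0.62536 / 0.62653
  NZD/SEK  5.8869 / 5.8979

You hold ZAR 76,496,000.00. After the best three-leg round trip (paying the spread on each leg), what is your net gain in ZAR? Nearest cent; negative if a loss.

Net profit: ZAR 1,396,483.72

Best loop ZAR → SEK → NZD → ZAR:
ZAR 76,496,000.00 × 0.62536 (sell ZAR at bid) = SEK 47,837,538.56
SEK 47,837,538.56 ÷ 5.8979 (buy NZD at ask) = NZD 8,110,944.33
NZD 8,110,944.33 ÷ 0.10413 (buy ZAR at ask) = ZAR 77,892,483.72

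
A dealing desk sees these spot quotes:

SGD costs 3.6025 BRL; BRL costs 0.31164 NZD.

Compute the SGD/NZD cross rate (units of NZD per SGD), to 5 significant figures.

SGD/NZD = 1.1227

1 SGD × 3.6025 = 3.6025 BRL
3.6025 BRL × 0.31164 = 1.12268 NZD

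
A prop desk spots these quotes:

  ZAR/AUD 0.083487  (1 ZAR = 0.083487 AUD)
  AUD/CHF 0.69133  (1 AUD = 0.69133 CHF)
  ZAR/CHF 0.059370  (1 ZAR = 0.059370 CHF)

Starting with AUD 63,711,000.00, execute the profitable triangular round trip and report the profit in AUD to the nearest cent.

Profitable loop is AUD → ZAR → CHF → AUD:
AUD 63,711,000.00 ÷ 0.083487 = ZAR 763,124,797.87
ZAR 763,124,797.87 × 0.059370 = CHF 45,306,719.25
CHF 45,306,719.25 ÷ 0.69133 = AUD 65,535,589.73
Profit = AUD 65,535,589.73 − AUD 63,711,000.00

Profit: AUD 1,824,589.73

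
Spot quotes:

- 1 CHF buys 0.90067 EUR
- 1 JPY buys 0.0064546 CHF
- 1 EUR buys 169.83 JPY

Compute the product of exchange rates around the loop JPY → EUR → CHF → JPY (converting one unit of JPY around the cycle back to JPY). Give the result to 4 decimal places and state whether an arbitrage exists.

1.0129 (arbitrage exists)

Around JPY → EUR → CHF → JPY: 1 ÷ 169.83 ÷ 0.90067 ÷ 0.0064546 = 1.012863
Product > 1; profitable direction is JPY → EUR → CHF → JPY.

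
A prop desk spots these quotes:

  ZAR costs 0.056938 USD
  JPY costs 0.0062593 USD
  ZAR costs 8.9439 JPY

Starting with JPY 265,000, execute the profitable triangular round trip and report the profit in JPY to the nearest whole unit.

Profit: JPY 4,523

Profitable loop is JPY → ZAR → USD → JPY:
JPY 265,000 ÷ 8.9439 = ZAR 29,629.13
ZAR 29,629.13 × 0.056938 = USD 1,687.02
USD 1,687.02 ÷ 0.0062593 = JPY 269,523
Profit = JPY 269,523 − JPY 265,000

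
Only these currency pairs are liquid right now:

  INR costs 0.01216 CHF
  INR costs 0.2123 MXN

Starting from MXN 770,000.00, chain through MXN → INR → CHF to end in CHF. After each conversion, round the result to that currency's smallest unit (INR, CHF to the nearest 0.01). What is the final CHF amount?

MXN 770,000.00 ÷ 0.2123 = INR 3,626,943.01
INR 3,626,943.01 × 0.01216 = CHF 44,103.63

CHF 44,103.63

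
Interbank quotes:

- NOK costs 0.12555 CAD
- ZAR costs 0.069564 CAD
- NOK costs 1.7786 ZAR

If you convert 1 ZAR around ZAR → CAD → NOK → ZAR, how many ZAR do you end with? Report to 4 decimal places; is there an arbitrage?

0.9855 (arbitrage exists)

Around ZAR → CAD → NOK → ZAR: 1 × 0.069564 ÷ 0.12555 × 1.7786 = 0.985476
Product < 1; profitable direction is ZAR → NOK → CAD → ZAR.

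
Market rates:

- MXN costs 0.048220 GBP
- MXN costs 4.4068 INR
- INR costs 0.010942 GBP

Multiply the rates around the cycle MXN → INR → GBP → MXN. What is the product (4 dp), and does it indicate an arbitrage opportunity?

1.0000 (no arbitrage)

Around MXN → INR → GBP → MXN: 1 × 4.4068 × 0.010942 ÷ 0.048220 = 0.999984
Product ≈ 1 (deviation 0.002%, within rounding noise).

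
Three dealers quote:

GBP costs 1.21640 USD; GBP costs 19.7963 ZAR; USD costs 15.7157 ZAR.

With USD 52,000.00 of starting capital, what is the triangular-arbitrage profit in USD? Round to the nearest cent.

Profitable loop is USD → GBP → ZAR → USD:
USD 52,000.00 ÷ 1.21640 = GBP 42,749.10
GBP 42,749.10 × 19.7963 = ZAR 846,273.92
ZAR 846,273.92 ÷ 15.7157 = USD 53,848.95
Profit = USD 53,848.95 − USD 52,000.00

Profit: USD 1,848.95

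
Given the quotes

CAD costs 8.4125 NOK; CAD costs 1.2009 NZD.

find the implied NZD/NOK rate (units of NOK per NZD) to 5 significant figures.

NZD/NOK = 7.0052

1 NZD ÷ 1.2009 = 0.832709 CAD
0.832709 CAD × 8.4125 = 7.00516 NOK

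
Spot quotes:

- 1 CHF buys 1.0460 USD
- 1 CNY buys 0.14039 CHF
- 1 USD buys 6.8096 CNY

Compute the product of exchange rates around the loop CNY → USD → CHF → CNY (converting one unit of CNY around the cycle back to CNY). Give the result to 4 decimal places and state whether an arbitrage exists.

1.0000 (no arbitrage)

Around CNY → USD → CHF → CNY: 1 ÷ 6.8096 ÷ 1.0460 ÷ 0.14039 = 1.000024
Product ≈ 1 (deviation 0.002%, within rounding noise).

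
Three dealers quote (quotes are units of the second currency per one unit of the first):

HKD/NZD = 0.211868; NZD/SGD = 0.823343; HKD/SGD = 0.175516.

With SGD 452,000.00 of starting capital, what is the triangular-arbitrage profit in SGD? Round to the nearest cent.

Profit: SGD 2,787.99

Profitable loop is SGD → NZD → HKD → SGD:
SGD 452,000.00 ÷ 0.823343 = NZD 548,981.41
NZD 548,981.41 ÷ 0.211868 = HKD 2,591,148.30
HKD 2,591,148.30 × 0.175516 = SGD 454,787.99
Profit = SGD 454,787.99 − SGD 452,000.00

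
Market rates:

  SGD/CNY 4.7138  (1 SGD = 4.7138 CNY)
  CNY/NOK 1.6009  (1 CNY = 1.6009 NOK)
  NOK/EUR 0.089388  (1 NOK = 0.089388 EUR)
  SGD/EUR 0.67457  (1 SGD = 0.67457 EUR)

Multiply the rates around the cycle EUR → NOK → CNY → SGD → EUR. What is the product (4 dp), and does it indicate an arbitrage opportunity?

Around EUR → NOK → CNY → SGD → EUR: 1 ÷ 0.089388 ÷ 1.6009 ÷ 4.7138 × 0.67457 = 1.000029
Product ≈ 1 (deviation 0.003%, within rounding noise).

1.0000 (no arbitrage)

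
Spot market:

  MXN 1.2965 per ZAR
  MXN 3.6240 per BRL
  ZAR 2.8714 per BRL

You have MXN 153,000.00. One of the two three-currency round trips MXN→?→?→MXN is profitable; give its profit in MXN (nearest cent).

Profit: MXN 4,169.93

Profitable loop is MXN → BRL → ZAR → MXN:
MXN 153,000.00 ÷ 3.6240 = BRL 42,218.54
BRL 42,218.54 × 2.8714 = ZAR 121,226.32
ZAR 121,226.32 × 1.2965 = MXN 157,169.93
Profit = MXN 157,169.93 − MXN 153,000.00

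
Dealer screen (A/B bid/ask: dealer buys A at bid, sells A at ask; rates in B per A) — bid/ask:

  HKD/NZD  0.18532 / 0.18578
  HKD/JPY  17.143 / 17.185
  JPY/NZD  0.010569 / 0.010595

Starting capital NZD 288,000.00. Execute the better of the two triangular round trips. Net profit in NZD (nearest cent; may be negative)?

Best loop NZD → JPY → HKD → NZD:
NZD 288,000.00 ÷ 0.010595 (buy JPY at ask) = JPY 27,182,633
JPY 27,182,633 ÷ 17.185 (buy HKD at ask) = HKD 1,581,765.10
HKD 1,581,765.10 × 0.18532 (sell HKD at bid) = NZD 293,132.71

Net profit: NZD 5,132.71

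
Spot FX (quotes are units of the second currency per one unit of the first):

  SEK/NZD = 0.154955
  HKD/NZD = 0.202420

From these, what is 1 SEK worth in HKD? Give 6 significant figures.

1 SEK × 0.154955 = 0.154955 NZD
0.154955 NZD ÷ 0.202420 = 0.765512 HKD

SEK/HKD = 0.765512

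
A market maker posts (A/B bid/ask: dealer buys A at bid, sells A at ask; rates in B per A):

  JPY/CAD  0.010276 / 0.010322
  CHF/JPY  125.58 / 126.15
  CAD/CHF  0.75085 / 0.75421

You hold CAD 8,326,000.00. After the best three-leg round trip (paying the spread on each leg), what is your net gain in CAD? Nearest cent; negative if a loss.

Best loop CAD → JPY → CHF → CAD:
CAD 8,326,000.00 ÷ 0.010322 (buy JPY at ask) = JPY 806,626,623
JPY 806,626,623 ÷ 126.15 (buy CHF at ask) = CHF 6,394,186.47
CHF 6,394,186.47 ÷ 0.75421 (buy CAD at ask) = CAD 8,477,992.16

Net profit: CAD 151,992.16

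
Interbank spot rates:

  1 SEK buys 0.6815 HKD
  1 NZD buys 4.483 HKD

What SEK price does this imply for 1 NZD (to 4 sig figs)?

NZD/SEK = 6.578

1 NZD × 4.483 = 4.483 HKD
4.483 HKD ÷ 0.6815 = 6.57814 SEK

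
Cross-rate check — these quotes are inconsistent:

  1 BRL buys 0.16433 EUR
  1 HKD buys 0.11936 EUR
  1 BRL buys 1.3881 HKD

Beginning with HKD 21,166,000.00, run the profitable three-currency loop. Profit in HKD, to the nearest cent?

Profitable loop is HKD → EUR → BRL → HKD:
HKD 21,166,000.00 × 0.11936 = EUR 2,526,373.76
EUR 2,526,373.76 ÷ 0.16433 = BRL 15,373,783.00
BRL 15,373,783.00 × 1.3881 = HKD 21,340,348.18
Profit = HKD 21,340,348.18 − HKD 21,166,000.00

Profit: HKD 174,348.18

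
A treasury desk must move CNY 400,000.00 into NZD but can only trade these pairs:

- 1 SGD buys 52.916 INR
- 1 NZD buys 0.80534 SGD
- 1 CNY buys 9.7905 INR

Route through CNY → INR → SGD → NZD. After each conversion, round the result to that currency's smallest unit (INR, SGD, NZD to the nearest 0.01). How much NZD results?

NZD 91,896.42

CNY 400,000.00 × 9.7905 = INR 3,916,200.00
INR 3,916,200.00 ÷ 52.916 = SGD 74,007.86
SGD 74,007.86 ÷ 0.80534 = NZD 91,896.42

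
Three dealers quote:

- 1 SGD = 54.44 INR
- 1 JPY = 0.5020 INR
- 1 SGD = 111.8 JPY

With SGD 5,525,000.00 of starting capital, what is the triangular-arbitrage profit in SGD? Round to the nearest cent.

Profit: SGD 170,864.99

Profitable loop is SGD → JPY → INR → SGD:
SGD 5,525,000.00 × 111.8 = JPY 617,695,000
JPY 617,695,000 × 0.5020 = INR 310,082,890.00
INR 310,082,890.00 ÷ 54.44 = SGD 5,695,864.99
Profit = SGD 5,695,864.99 − SGD 5,525,000.00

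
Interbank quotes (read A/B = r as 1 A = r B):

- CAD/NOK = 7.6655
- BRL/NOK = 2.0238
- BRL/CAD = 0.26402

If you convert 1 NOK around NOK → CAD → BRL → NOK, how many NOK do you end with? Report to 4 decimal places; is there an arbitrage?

1.0000 (no arbitrage)

Around NOK → CAD → BRL → NOK: 1 ÷ 7.6655 ÷ 0.26402 × 2.0238 = 0.999978
Product ≈ 1 (deviation 0.002%, within rounding noise).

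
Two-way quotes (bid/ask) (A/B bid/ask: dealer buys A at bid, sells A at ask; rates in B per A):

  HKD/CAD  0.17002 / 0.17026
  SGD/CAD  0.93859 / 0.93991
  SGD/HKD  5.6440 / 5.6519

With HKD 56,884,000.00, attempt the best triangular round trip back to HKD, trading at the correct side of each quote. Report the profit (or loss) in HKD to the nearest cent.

Net profit: HKD 1,191,221.44

Best loop HKD → CAD → SGD → HKD:
HKD 56,884,000.00 × 0.17002 (sell HKD at bid) = CAD 9,671,417.68
CAD 9,671,417.68 ÷ 0.93991 (buy SGD at ask) = SGD 10,289,727.40
SGD 10,289,727.40 × 5.6440 (sell SGD at bid) = HKD 58,075,221.44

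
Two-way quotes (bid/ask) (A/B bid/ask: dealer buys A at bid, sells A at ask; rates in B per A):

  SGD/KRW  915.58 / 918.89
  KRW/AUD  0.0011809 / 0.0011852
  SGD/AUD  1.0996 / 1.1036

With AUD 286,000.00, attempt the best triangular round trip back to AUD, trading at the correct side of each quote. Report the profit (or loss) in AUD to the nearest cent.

Best loop AUD → KRW → SGD → AUD:
AUD 286,000.00 ÷ 0.0011852 (buy KRW at ask) = KRW 241,309,484
KRW 241,309,484 ÷ 918.89 (buy SGD at ask) = SGD 262,609.76
SGD 262,609.76 × 1.0996 (sell SGD at bid) = AUD 288,765.69

Net profit: AUD 2,765.69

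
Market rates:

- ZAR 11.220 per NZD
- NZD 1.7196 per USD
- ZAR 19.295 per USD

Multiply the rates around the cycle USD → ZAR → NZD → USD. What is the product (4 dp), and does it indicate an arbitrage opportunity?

Around USD → ZAR → NZD → USD: 1 × 19.295 ÷ 11.220 ÷ 1.7196 = 1.000056
Product ≈ 1 (deviation 0.006%, within rounding noise).

1.0001 (no arbitrage)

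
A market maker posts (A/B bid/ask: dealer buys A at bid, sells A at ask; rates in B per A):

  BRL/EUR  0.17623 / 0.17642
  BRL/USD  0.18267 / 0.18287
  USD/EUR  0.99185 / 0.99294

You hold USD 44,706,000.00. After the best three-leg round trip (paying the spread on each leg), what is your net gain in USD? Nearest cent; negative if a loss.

Net profit: USD 1,206,529.72

Best loop USD → EUR → BRL → USD:
USD 44,706,000.00 × 0.99185 (sell USD at bid) = EUR 44,341,646.10
EUR 44,341,646.10 ÷ 0.17642 (buy BRL at ask) = BRL 251,341,379.10
BRL 251,341,379.10 × 0.18267 (sell BRL at bid) = USD 45,912,529.72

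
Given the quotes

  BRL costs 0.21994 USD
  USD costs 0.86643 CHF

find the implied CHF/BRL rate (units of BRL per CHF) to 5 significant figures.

CHF/BRL = 5.2476

1 CHF ÷ 0.86643 = 1.15416 USD
1.15416 USD ÷ 0.21994 = 5.24762 BRL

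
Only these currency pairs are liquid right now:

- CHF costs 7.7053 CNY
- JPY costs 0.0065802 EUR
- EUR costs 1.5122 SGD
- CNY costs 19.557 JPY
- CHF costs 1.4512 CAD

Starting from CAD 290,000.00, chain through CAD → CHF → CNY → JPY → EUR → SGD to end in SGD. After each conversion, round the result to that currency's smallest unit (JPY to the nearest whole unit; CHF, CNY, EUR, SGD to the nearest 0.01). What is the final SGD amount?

SGD 299,647.63

CAD 290,000.00 ÷ 1.4512 = CHF 199,834.62
CHF 199,834.62 × 7.7053 = CNY 1,539,785.70
CNY 1,539,785.70 × 19.557 = JPY 30,113,589
JPY 30,113,589 × 0.0065802 = EUR 198,153.44
EUR 198,153.44 × 1.5122 = SGD 299,647.63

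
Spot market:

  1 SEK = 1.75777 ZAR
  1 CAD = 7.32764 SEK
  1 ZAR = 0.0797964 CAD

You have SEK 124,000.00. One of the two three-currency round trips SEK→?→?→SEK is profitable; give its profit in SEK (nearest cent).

Profit: SEK 3,447.45

Profitable loop is SEK → ZAR → CAD → SEK:
SEK 124,000.00 × 1.75777 = ZAR 217,963.48
ZAR 217,963.48 × 0.0797964 = CAD 17,392.70
CAD 17,392.70 × 7.32764 = SEK 127,447.45
Profit = SEK 127,447.45 − SEK 124,000.00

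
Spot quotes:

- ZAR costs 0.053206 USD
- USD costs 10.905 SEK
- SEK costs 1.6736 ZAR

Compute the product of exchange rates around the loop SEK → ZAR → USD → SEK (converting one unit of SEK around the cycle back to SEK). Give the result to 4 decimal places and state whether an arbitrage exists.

Around SEK → ZAR → USD → SEK: 1 × 1.6736 × 0.053206 × 10.905 = 0.971042
Product < 1; profitable direction is SEK → USD → ZAR → SEK.

0.9710 (arbitrage exists)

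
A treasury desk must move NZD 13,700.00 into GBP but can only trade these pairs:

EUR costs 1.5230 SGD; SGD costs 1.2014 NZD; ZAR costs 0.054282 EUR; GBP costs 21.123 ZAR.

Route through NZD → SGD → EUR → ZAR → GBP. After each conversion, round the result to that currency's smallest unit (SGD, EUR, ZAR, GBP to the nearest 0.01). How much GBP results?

GBP 6,530.12

NZD 13,700.00 ÷ 1.2014 = SGD 11,403.36
SGD 11,403.36 ÷ 1.5230 = EUR 7,487.43
EUR 7,487.43 ÷ 0.054282 = ZAR 137,935.78
ZAR 137,935.78 ÷ 21.123 = GBP 6,530.12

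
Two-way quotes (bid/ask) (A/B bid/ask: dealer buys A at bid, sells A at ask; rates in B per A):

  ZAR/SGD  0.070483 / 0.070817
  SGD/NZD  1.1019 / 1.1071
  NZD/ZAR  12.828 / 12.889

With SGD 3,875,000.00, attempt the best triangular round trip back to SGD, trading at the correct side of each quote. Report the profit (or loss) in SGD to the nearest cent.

Best loop SGD → NZD → ZAR → SGD:
SGD 3,875,000.00 × 1.1019 (sell SGD at bid) = NZD 4,269,862.50
NZD 4,269,862.50 × 12.828 (sell NZD at bid) = ZAR 54,773,796.15
ZAR 54,773,796.15 × 0.070483 (sell ZAR at bid) = SGD 3,860,621.47

Net result: SGD -14,378.53 (no profitable arbitrage after spreads)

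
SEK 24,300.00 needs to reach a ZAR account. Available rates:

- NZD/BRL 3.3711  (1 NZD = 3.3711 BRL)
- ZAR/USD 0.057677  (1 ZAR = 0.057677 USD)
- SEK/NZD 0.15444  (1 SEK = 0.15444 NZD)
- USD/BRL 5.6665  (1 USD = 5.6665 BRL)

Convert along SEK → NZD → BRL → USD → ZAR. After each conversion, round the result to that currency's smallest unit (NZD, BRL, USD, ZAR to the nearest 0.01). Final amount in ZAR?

ZAR 38,709.71

SEK 24,300.00 × 0.15444 = NZD 3,752.89
NZD 3,752.89 × 3.3711 = BRL 12,651.37
BRL 12,651.37 ÷ 5.6665 = USD 2,232.66
USD 2,232.66 ÷ 0.057677 = ZAR 38,709.71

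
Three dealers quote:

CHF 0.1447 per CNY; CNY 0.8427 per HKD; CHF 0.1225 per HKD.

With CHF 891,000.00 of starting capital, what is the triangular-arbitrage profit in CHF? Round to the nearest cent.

Profitable loop is CHF → CNY → HKD → CHF:
CHF 891,000.00 ÷ 0.1447 = CNY 6,157,567.38
CNY 6,157,567.38 ÷ 0.8427 = HKD 7,306,950.73
HKD 7,306,950.73 × 0.1225 = CHF 895,101.46
Profit = CHF 895,101.46 − CHF 891,000.00

Profit: CHF 4,101.46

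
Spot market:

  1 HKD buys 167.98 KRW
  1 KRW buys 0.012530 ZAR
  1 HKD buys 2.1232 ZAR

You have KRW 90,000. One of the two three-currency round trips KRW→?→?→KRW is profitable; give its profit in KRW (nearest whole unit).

Profitable loop is KRW → HKD → ZAR → KRW:
KRW 90,000 ÷ 167.98 = HKD 535.78
HKD 535.78 × 2.1232 = ZAR 1,137.56
ZAR 1,137.56 ÷ 0.012530 = KRW 90,787
Profit = KRW 90,787 − KRW 90,000

Profit: KRW 787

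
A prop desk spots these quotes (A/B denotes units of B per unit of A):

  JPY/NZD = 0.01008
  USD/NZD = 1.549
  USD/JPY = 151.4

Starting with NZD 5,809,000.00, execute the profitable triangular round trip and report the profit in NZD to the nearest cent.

Profitable loop is NZD → JPY → USD → NZD:
NZD 5,809,000.00 ÷ 0.01008 = JPY 576,289,683
JPY 576,289,683 ÷ 151.4 = USD 3,806,404.77
USD 3,806,404.77 × 1.549 = NZD 5,896,120.99
Profit = NZD 5,896,120.99 − NZD 5,809,000.00

Profit: NZD 87,120.99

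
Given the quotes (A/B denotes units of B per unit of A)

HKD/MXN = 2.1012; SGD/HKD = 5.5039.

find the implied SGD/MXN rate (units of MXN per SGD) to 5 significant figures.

SGD/MXN = 11.565

1 SGD × 5.5039 = 5.5039 HKD
5.5039 HKD × 2.1012 = 11.5648 MXN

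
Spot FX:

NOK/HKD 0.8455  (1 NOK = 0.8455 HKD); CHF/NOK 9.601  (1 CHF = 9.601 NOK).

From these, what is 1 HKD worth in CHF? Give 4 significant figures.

1 HKD ÷ 0.8455 = 1.18273 NOK
1.18273 NOK ÷ 9.601 = 0.123188 CHF

HKD/CHF = 0.1232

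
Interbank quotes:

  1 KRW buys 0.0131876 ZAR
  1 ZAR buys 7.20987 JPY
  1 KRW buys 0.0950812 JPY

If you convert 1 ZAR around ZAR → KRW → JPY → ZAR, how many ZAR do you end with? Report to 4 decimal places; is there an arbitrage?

1.0000 (no arbitrage)

Around ZAR → KRW → JPY → ZAR: 1 ÷ 0.0131876 × 0.0950812 ÷ 7.20987 = 1.000003
Product ≈ 1 (deviation 0.000%, within rounding noise).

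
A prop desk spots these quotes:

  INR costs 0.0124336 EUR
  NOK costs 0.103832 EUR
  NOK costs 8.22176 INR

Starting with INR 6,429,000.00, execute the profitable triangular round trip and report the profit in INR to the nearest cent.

Profit: INR 100,996.65

Profitable loop is INR → NOK → EUR → INR:
INR 6,429,000.00 ÷ 8.22176 = NOK 781,949.36
NOK 781,949.36 × 0.103832 = EUR 81,191.37
EUR 81,191.37 ÷ 0.0124336 = INR 6,529,996.65
Profit = INR 6,529,996.65 − INR 6,429,000.00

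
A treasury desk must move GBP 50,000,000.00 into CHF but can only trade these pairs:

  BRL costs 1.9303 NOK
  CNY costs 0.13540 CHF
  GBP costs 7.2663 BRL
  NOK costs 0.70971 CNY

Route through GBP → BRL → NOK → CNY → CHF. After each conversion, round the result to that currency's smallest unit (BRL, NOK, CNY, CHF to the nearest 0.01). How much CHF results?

CHF 67,391,904.28

GBP 50,000,000.00 × 7.2663 = BRL 363,315,000.00
BRL 363,315,000.00 × 1.9303 = NOK 701,306,944.50
NOK 701,306,944.50 × 0.70971 = CNY 497,724,551.58
CNY 497,724,551.58 × 0.13540 = CHF 67,391,904.28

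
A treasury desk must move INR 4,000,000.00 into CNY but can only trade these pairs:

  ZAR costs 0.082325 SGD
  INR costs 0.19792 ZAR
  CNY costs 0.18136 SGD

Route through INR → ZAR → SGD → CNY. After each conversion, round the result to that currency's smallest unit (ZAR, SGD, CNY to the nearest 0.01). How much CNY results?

CNY 359,368.44

INR 4,000,000.00 × 0.19792 = ZAR 791,680.00
ZAR 791,680.00 × 0.082325 = SGD 65,175.06
SGD 65,175.06 ÷ 0.18136 = CNY 359,368.44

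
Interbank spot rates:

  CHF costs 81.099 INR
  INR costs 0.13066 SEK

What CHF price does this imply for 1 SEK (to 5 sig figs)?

SEK/CHF = 0.094372

1 SEK ÷ 0.13066 = 7.65345 INR
7.65345 INR ÷ 81.099 = 0.0943717 CHF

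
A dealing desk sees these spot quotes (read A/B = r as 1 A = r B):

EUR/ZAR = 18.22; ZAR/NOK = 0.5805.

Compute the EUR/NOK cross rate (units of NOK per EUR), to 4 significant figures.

EUR/NOK = 10.58

1 EUR × 18.22 = 18.22 ZAR
18.22 ZAR × 0.5805 = 10.5767 NOK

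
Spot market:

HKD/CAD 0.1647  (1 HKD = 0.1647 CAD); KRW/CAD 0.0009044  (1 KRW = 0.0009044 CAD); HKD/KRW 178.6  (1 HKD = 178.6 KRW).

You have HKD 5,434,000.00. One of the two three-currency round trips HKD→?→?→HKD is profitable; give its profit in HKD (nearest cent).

Profit: HKD 106,784.06

Profitable loop is HKD → CAD → KRW → HKD:
HKD 5,434,000.00 × 0.1647 = CAD 894,979.80
CAD 894,979.80 ÷ 0.0009044 = KRW 989,584,034
KRW 989,584,034 ÷ 178.6 = HKD 5,540,784.06
Profit = HKD 5,540,784.06 − HKD 5,434,000.00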